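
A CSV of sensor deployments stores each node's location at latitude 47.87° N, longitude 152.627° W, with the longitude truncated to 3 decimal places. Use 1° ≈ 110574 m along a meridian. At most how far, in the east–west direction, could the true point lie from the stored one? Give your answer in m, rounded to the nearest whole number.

Truncating at 3 decimal places can drop up to a full unit in the last place, so the longitude may be off by as much as 0.001°.
At latitude 47.87° a degree of longitude spans 110574 m × cos 47.87° = 110574 × 0.6708 ≈ 74174.7 m.
So at most 0.001° × 74174.7 ≈ 74.1747 m east–west.

74 m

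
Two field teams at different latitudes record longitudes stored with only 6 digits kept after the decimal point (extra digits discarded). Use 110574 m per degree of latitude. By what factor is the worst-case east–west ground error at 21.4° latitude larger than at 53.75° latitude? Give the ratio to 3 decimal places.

1.575

Truncating at 6 decimal places can drop up to a full unit in the last place, so the longitude may be off by as much as 1e-06°.
At 21.4°: 1e-06° × 110574 × cos 21.4° = 1e-06 × 110574 × 0.9311 ≈ 0.10295 m.
At 53.75°: 1e-06° × 110574 × cos 53.75° = 1e-06 × 110574 × 0.5913 ≈ 0.065383 m.
The ratio reduces to cos 21.4° / cos 53.75° = 0.9311/0.5913 ≈ 1.5746.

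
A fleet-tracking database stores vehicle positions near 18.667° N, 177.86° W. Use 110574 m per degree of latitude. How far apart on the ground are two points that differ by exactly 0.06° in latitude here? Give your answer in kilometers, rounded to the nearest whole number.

7 kilometers

Along a meridian 0.06° is 0.06 × 110574 = 6634.44 m.
That is 6634.44 m = 6.6344 km.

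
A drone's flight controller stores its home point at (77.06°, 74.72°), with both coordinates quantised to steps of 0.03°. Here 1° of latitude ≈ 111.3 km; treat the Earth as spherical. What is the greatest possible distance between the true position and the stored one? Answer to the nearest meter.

With a 0.03° grid the true value lies within half a step, ±0.03°/2 = ±0.015°, of the stored one.
N–S: 0.015° × 111300 m/° = 1669.5 m.
E–W at 77.06°: 0.015° × 111300 × cos 77.06° = 0.015 × 111300 × 0.2239 ≈ 373.852 m.
The two errors are perpendicular, so the maximum displacement is √(1669.5² + 373.852²) ≈ 1710.85 m.

1711 meters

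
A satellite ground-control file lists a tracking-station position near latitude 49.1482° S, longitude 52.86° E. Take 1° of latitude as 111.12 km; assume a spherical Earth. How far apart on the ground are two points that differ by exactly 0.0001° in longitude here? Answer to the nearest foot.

One degree of longitude here spans 111120 × cos 49.1482° = 111120 × 0.6541 ≈ 72684.1 m; 0.0001° of that is 7.26841 m.
In feet: 7.26841 m ÷ 0.3048 ≈ 23.846 ft.

24 feet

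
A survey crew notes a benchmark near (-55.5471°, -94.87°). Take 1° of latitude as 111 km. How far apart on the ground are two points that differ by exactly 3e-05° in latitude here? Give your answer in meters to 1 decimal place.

3e-05° × 111000 m/° = 3.33 m.

3.3 meters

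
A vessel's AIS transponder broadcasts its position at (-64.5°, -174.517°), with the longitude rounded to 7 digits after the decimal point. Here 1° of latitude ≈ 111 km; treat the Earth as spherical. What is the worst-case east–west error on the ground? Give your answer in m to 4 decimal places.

0.0024 m

Rounding to 7 decimal places leaves the longitude within ±5e-08° of the true value.
At latitude 64.5° a degree of longitude spans 111000 m × cos 64.5° = 111000 × 0.4305 ≈ 47786.7 m.
East–west error: 5e-08° × 47786.7 m/° ≈ 0.00238934 m.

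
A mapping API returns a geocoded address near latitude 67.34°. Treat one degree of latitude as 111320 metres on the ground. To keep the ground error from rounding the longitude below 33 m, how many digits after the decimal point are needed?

At 67.34° one degree of longitude covers 111320 × cos 67.34° ≈ 111320 × 0.3853 ≈ 42887.4 m.
With N decimal places the half-ulp bound is 0.5·10⁻ᴺ°, or 0.5·10⁻ᴺ × 42887.4 m on the ground.
Setting 21443.7 × 10⁻ᴺ ≤ 33 gives 10ᴺ ≥ 649.8, i.e. N ≥ 2.81.
So 3 decimal places suffice (21.4 m); 2 would allow up to 214 m.

3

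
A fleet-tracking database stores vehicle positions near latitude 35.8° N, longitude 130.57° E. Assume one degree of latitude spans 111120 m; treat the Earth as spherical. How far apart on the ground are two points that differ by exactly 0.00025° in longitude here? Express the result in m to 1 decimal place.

0.00025° of longitude at 35.8° is 0.00025 × 111120 × cos 35.8° ≈ 0.00025 × 90125.4 = 22.5314 m.

22.5 m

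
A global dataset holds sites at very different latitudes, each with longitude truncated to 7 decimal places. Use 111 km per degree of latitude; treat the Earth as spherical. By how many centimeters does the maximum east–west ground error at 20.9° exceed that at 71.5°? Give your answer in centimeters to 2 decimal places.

0.68 centimeters

Truncating at 7 decimal places can drop up to a full unit in the last place, so the longitude may be off by as much as 1e-07°.
At 20.9°: 1e-07° × 111000 × cos 20.9° = 1e-07 × 111000 × 0.9342 ≈ 0.01037 m.
Error at 71.5° = 1e-07° × 111000 × cos 71.5° ≈ 0.0111 × 0.3173 = 0.0035221 m.
Difference: 0.01037 − 0.0035221 = 0.0068476 m.
That is 0.00684759 m = 0.68476 cm.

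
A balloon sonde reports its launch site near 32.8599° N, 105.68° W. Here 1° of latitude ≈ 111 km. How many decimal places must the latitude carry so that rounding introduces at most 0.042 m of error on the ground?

One degree of latitude covers 111000 m.
Rounding to N decimal places gives at most 0.5 × 10⁻ᴺ degrees of error, i.e. 0.5 × 10⁻ᴺ × 111000 m.
Setting 55500 × 10⁻ᴺ ≤ 0.042 gives 10ᴺ ≥ 1.321e+06, i.e. N ≥ 6.12.
So 7 decimal places suffice (0.00555 m); 6 would allow up to 0.0555 m.

7 decimal places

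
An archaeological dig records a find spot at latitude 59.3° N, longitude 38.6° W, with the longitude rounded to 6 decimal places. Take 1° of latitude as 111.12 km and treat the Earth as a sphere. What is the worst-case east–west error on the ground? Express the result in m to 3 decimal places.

0.028 m

Rounding to 6 decimal places leaves the longitude within ±5e-07° of the true value.
One degree of longitude at 59.3° is 111120 × cos 59.3° ≈ 111120 × 0.5105 = 56731.5 m.
So at most 5e-07° × 56731.5 ≈ 0.0283658 m east–west.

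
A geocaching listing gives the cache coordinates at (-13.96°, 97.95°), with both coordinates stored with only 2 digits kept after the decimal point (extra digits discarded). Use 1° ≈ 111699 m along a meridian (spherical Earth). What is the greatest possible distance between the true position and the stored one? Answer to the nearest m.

Truncating at 2 decimal places can drop up to a full unit in the last place, so each coordinate may be off by as much as 0.01°.
North–south component: 0.01° × 111699 = 1116.99 m.
East–west component at 13.96°: 0.01° × 111699 × cos 13.96° ≈ 0.01 × 108400 ≈ 1084 m.
Worst case both components are at the extreme and orthogonal: √(1116.99² + 1084²) ≈ 1556.51 m.

1557 m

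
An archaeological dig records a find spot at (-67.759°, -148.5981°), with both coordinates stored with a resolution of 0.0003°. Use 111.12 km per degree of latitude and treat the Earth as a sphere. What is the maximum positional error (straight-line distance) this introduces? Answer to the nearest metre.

With a 0.0003° grid the true value lies within half a step, ±0.0003°/2 = ±0.00015°, of the stored one.
N–S: 0.00015° × 111120 m/° = 16.668 m.
Longitude error → 0.00015 × 111120 × cos 67.759° = 0.00015 × 111120 × 0.3785 ≈ 6.30889 m.
The two errors are perpendicular, so the maximum displacement is √(16.668² + 6.30889²) ≈ 17.822 m.

18 metres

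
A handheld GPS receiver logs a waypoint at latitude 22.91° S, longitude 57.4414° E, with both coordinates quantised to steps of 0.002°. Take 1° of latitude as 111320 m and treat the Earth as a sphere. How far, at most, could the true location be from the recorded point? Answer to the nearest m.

151 m

With a 0.002° grid the true value lies within half a step, ±0.002°/2 = ±0.001°, of the stored one.
North–south component: 0.001° × 111320 = 111.32 m.
Longitude error → 0.001 × 111320 × cos 22.91° = 0.001 × 111320 × 0.9211 ≈ 102.539 m.
Combining orthogonally: (111.32² + 102.539²)^½ ≈ 151.348 m.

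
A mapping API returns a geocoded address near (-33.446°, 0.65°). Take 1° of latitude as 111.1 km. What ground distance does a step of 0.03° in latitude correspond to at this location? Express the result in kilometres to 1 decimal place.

0.03° × 111100 m/° = 3333 m.
That is 3333 m = 3.333 km.

3.3 kilometres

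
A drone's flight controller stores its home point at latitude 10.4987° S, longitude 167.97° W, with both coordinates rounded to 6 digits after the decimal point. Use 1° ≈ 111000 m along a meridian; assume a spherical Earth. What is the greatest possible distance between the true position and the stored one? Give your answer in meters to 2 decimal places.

0.08 meters

Rounding to 6 decimal places leaves each coordinate within ±5e-07° of the true value.
Latitude error → 5e-07 × 111000 = 0.0555 m along the meridian.
East–west component at 10.4987°: 5e-07° × 111000 × cos 10.4987° ≈ 5e-07 × 109142 ≈ 0.0545709 m.
Worst case both components are at the extreme and orthogonal: √(0.0555² + 0.0545709²) ≈ 0.0778346 m.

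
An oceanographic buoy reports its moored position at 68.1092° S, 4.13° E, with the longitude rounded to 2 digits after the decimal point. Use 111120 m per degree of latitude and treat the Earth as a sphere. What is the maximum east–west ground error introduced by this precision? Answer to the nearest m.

Rounding to 2 decimal places leaves the longitude within ±0.005° of the true value.
Parallels shrink by cos φ, so at 68.1092° a degree of longitude is 111120 × 0.3728 ≈ 41429.8 m.
So at most 0.005° × 41429.8 ≈ 207.149 m east–west.

207 m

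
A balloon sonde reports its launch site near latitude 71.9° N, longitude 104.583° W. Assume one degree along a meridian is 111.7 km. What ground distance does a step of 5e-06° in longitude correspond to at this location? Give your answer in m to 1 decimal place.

One degree of longitude here spans 111700 × cos 71.9° = 111700 × 0.3107 ≈ 34702.6 m; 5e-06° of that is 0.173513 m.

0.2 m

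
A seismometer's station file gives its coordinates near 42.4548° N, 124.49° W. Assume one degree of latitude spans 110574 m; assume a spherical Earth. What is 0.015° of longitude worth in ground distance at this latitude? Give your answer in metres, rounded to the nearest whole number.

0.015° of longitude at 42.4548° is 0.015 × 110574 × cos 42.4548° ≈ 0.015 × 81582.6 = 1223.74 m.

1224 metres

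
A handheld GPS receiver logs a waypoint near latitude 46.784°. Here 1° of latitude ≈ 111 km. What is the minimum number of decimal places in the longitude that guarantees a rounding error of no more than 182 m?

At 46.784° one degree of longitude covers 111000 × cos 46.784° ≈ 111000 × 0.6848 ≈ 76007.3 m.
Rounding to N decimal places gives at most 0.5 × 10⁻ᴺ degrees of error, i.e. 0.5 × 10⁻ᴺ × 76007.3 m.
Need 0.5 × 76007.3 × 10⁻ᴺ ≤ 182 → 10⁻ᴺ ≤ 4.789e-03, so N ≥ 2.32.
So 3 decimal places suffice (38 m); 2 would allow up to 380 m.

3 decimal places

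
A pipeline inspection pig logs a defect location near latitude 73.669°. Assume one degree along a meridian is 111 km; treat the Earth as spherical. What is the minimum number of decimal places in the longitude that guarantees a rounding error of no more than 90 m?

At 73.669° one degree of longitude covers 111000 × cos 73.669° ≈ 111000 × 0.2812 ≈ 31211.6 m.
Rounding to N decimal places gives at most 0.5 × 10⁻ᴺ degrees of error, i.e. 0.5 × 10⁻ᴺ × 31211.6 m.
Setting 15605.8 × 10⁻ᴺ ≤ 90 gives 10ᴺ ≥ 173.4, i.e. N ≥ 2.24.
N = 2 would give 156 m (too coarse); N = 3 gives 15.6 m ≤ 90 m.

3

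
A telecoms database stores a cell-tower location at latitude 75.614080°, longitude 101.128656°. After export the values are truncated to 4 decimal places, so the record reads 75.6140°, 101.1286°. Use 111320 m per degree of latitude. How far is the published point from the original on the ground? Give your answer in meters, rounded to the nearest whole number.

9 meters

The latitude changed by +0.000080° and the longitude by +0.000056°.
N–S: 0.000080° × 111320 m/° = 8.9056 m.
E–W at 75.614°: 0.000056° × 111320 × cos 75.614° = 0.000056 × 111320 × 0.2485 ≈ 1.54884 m.
Distance: √(8.9056² + 1.54884²) ≈ 9.03928 m.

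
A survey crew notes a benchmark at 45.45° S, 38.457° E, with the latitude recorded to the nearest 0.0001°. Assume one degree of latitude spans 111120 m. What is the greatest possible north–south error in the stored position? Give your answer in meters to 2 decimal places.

5.56 meters

Rounding to 4 decimal places leaves the latitude within ±5e-05° of the true value.
So the N–S error is at most 5e-05 × 111120 = 5.556 m.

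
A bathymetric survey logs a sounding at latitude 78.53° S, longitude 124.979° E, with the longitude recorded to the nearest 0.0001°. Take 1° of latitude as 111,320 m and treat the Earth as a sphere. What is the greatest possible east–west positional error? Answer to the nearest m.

Rounding to 4 decimal places leaves the longitude within ±5e-05° of the true value.
One degree of longitude at 78.53° is 111320 × cos 78.53° ≈ 111320 × 0.1989 = 22136.5 m.
Maximum E–W displacement: 5e-05 × 22136.5 = 1.10683 m.

1 m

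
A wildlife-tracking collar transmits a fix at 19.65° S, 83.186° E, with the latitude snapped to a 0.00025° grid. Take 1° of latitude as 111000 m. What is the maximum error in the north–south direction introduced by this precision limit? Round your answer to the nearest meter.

14 meters

With a 0.00025° grid the true value lies within half a step, ±0.00025°/2 = ±0.000125°, of the stored one.
Along the meridian that is 0.000125° × 111000 m/° = 13.875 m.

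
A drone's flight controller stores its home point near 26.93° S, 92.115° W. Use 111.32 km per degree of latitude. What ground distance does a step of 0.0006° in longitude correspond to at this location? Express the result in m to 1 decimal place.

59.5 m

0.0006° of longitude at 26.93° is 0.0006 × 111320 × cos 26.93° ≈ 0.0006 × 99248.5 = 59.5491 m.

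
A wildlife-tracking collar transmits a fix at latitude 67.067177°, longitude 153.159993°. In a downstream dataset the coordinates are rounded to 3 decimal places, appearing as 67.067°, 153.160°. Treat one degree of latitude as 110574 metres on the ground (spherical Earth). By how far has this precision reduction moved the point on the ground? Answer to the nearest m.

20 m

Δlat = 67.067177 − 67.067 = +0.000177°; Δlon = 153.159993 − 153.160 = -0.000007°.
N–S: 0.000177° × 110574 m/° = 19.5716 m.
E–W at 67.067°: -0.000007° × 110574 × cos 67.067° = -0.000007 × 110574 × 0.3897 ≈ -0.3016 m.
Combined displacement = (19.5716² + 0.3016²)^½ ≈ 19.5739 m.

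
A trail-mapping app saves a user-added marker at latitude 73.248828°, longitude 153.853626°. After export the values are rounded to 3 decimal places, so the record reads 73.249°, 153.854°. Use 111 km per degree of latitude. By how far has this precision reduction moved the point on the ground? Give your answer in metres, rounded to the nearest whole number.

23 metres

The latitude changed by -0.000172° and the longitude by -0.000374°.
North–south shift: -0.000172 × 111000 = -19.092 m.
East–west at this latitude: -0.000374° × 111000 × cos 73.249° ≈ -0.000374 × 31991.6 = -11.9649 m.
Distance: √(19.092² + 11.9649²) ≈ 22.5314 m.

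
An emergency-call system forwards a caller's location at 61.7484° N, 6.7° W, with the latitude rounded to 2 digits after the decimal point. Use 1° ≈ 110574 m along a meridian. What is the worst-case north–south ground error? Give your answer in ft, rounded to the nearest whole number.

1814 ft

Rounding to 2 decimal places leaves the latitude within ±0.005° of the true value.
Along the meridian that is 0.005° × 110574 m/° = 552.87 m.
Converting: 552.87 m × 3.2808 ft/m ≈ 1813.9 ft.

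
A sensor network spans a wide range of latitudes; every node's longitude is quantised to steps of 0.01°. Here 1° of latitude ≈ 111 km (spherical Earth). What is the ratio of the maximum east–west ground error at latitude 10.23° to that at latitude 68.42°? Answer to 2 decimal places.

With a 0.01° grid the true value lies within half a step, ±0.01°/2 = ±0.005°, of the stored one.
At 10.23°: 0.005° × 111000 × cos 10.23° = 0.005 × 111000 × 0.9841 ≈ 546.18 m.
At 68.42°: 0.005° × 111000 × cos 68.42° = 0.005 × 111000 × 0.3678 ≈ 204.13 m.
Ratio: 546.18 / 204.13 = cos 10.23° / cos 68.42° ≈ 2.6756.

2.68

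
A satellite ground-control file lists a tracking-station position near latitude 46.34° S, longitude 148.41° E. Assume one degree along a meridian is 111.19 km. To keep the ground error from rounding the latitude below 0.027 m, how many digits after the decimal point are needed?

7 decimal places

One degree of latitude covers 111190 m.
Rounding to N decimal places gives at most 0.5 × 10⁻ᴺ degrees of error, i.e. 0.5 × 10⁻ᴺ × 111190 m.
Need 0.5 × 111190 × 10⁻ᴺ ≤ 0.027 → 10⁻ᴺ ≤ 4.857e-07, so N ≥ 6.31.
So 7 decimal places suffice (0.00556 m); 6 would allow up to 0.0556 m.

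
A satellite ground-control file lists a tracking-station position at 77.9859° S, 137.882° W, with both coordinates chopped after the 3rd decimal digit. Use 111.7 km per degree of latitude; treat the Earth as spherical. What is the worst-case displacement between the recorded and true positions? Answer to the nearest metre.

114 metres

Truncating at 3 decimal places can drop up to a full unit in the last place, so each coordinate may be off by as much as 0.001°.
North–south component: 0.001° × 111700 = 111.7 m.
Longitude error → 0.001 × 111700 × cos 77.9859° = 0.001 × 111700 × 0.2082 ≈ 23.2506 m.
Combining orthogonally: (111.7² + 23.2506²)^½ ≈ 114.094 m.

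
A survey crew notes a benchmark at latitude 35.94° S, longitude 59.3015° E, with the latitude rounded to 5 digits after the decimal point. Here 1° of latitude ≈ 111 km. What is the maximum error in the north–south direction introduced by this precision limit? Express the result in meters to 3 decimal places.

Rounding to 5 decimal places leaves the latitude within ±5e-06° of the true value.
So the N–S error is at most 5e-06 × 111000 = 0.555 m.

0.555 meters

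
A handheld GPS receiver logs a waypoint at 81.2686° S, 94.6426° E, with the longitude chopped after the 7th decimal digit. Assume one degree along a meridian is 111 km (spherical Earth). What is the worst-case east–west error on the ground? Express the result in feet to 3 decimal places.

Truncating at 7 decimal places can drop up to a full unit in the last place, so the longitude may be off by as much as 1e-07°.
Parallels shrink by cos φ, so at 81.2686° a degree of longitude is 111000 × 0.1518 ≈ 16850.1 m.
East–west error: 1e-07° × 16850.1 m/° ≈ 0.00168501 m.
Converting: 0.00168501 m × 3.2808 ft/m ≈ 0.0055282 ft.

0.006 feet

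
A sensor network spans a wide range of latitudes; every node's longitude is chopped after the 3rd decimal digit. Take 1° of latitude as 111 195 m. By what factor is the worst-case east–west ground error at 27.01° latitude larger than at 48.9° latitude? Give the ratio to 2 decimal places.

Truncating at 3 decimal places can drop up to a full unit in the last place, so the longitude may be off by as much as 0.001°.
Error at 27.01° = 0.001° × 111195 × cos 27.01° ≈ 111.2 × 0.8909 = 99.067 m.
Error at 48.9° = 0.001° × 111195 × cos 48.9° ≈ 111.2 × 0.6574 = 73.097 m.
Ratio: 99.067 / 73.097 = cos 27.01° / cos 48.9° ≈ 1.3553.

1.36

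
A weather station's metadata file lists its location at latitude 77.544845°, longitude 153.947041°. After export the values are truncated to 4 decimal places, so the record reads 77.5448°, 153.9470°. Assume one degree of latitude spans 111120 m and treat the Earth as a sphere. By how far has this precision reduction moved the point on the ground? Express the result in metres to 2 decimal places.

The latitude changed by +0.000045° and the longitude by +0.000041°.
North–south shift: 0.000045 × 111120 = 5.0004 m.
E–W at 77.5448°: 0.000041° × 111120 × cos 77.5448° = 0.000041 × 111120 × 0.2157 ≈ 0.982603 m.
Hypotenuse of the two orthogonal shifts: √(5.0004² + 0.982603²) = 5.09603 m.

5.10 metres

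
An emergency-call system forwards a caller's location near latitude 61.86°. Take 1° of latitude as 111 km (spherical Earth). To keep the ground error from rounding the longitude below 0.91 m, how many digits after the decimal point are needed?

5

At 61.86° one degree of longitude covers 111000 × cos 61.86° ≈ 111000 × 0.4716 ≈ 52350.7 m.
With N decimal places the half-ulp bound is 0.5·10⁻ᴺ°, or 0.5·10⁻ᴺ × 52350.7 m on the ground.
Setting 26175.3 × 10⁻ᴺ ≤ 0.91 gives 10ᴺ ≥ 2.876e+04, i.e. N ≥ 4.46.
So 5 decimal places suffice (0.262 m); 4 would allow up to 2.62 m.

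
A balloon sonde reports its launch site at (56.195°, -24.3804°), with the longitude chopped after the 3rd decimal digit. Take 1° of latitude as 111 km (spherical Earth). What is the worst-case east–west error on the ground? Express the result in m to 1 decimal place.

Truncating at 3 decimal places can drop up to a full unit in the last place, so the longitude may be off by as much as 0.001°.
Parallels shrink by cos φ, so at 56.195° a degree of longitude is 111000 × 0.5564 ≈ 61756.9 m.
Maximum E–W displacement: 0.001 × 61756.9 = 61.7569 m.

61.8 m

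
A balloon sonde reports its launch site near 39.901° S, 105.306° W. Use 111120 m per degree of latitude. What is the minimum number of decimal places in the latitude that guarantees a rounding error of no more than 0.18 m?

One degree of latitude covers 111120 m.
N decimal places → at most half a unit in the last place, 0.5 × 10⁻ᴺ° = 111120/2 × 10⁻ᴺ m.
Setting 55560 × 10⁻ᴺ ≤ 0.18 gives 10ᴺ ≥ 3.087e+05, i.e. N ≥ 5.49.
At 5 places the error can reach 0.556 m, but 6 places keeps it to 0.0556 m.

6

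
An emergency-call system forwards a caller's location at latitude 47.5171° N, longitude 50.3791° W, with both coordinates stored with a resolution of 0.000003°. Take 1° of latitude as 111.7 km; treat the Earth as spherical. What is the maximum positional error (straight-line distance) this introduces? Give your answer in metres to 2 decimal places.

0.20 metres

With a 0.000003° grid the true value lies within half a step, ±0.000003°/2 = ±1.5e-06°, of the stored one.
Latitude error → 1.5e-06 × 111700 = 0.16755 m along the meridian.
Longitude error → 1.5e-06 × 111700 × cos 47.5171° = 1.5e-06 × 111700 × 0.6754 ≈ 0.113158 m.
Combining orthogonally: (0.16755² + 0.113158²)^½ ≈ 0.202183 m.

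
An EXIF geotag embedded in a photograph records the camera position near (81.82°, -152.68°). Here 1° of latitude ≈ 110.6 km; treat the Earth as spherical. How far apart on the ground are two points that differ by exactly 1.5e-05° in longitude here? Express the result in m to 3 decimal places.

0.236 m

1.5e-05° of longitude at 81.82° is 1.5e-05 × 110600 × cos 81.82° ≈ 1.5e-05 × 15736.5 = 0.236048 m.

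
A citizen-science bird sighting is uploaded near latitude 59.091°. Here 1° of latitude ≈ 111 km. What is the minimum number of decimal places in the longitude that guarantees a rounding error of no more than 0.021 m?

At 59.091° one degree of longitude covers 111000 × cos 59.091° ≈ 111000 × 0.5137 ≈ 57018 m.
With N decimal places the half-ulp bound is 0.5·10⁻ᴺ°, or 0.5·10⁻ᴺ × 57018 m on the ground.
Need 0.5 × 57018 × 10⁻ᴺ ≤ 0.021 → 10⁻ᴺ ≤ 7.366e-07, so N ≥ 6.13.
N = 6 would give 0.0285 m (too coarse); N = 7 gives 0.00285 m ≤ 0.021 m.

7 decimal places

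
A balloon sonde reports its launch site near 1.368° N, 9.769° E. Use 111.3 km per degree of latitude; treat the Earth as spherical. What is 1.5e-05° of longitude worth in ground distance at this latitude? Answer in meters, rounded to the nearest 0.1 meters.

1.7 meters

One degree of longitude here spans 111300 × cos 1.368° = 111300 × 0.9997 ≈ 111268 m; 1.5e-05° of that is 1.66902 m.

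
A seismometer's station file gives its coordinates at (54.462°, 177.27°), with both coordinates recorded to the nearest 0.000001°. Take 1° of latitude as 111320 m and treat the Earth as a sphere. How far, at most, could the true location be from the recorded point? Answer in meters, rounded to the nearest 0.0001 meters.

Rounding to 6 decimal places leaves each coordinate within ±5e-07° of the true value.
North–south component: 5e-07° × 111320 = 0.05566 m.
E–W at 54.462°: 5e-07° × 111320 × cos 54.462° = 5e-07 × 111320 × 0.5812 ≈ 0.032352 m.
Combining orthogonally: (0.05566² + 0.032352²)^½ ≈ 0.0643792 m.

0.0644 meters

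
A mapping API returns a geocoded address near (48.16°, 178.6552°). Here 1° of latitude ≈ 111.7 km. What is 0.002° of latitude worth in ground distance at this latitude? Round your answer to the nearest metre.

0.002° × 111700 m/° = 223.4 m.

223 metres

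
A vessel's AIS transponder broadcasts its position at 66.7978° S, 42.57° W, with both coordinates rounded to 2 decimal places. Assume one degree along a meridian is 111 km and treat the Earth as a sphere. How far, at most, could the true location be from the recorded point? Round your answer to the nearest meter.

Rounding to 2 decimal places leaves each coordinate within ±0.005° of the true value.
N–S: 0.005° × 111000 m/° = 555 m.
E–W at 66.7978°: 0.005° × 111000 × cos 66.7978° = 0.005 × 111000 × 0.3940 ≈ 218.657 m.
Combining orthogonally: (555² + 218.657²)^½ ≈ 596.52 m.

597 meters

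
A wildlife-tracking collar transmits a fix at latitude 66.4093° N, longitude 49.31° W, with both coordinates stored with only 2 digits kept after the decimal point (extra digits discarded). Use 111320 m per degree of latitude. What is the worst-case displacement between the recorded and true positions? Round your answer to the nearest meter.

Truncating at 2 decimal places can drop up to a full unit in the last place, so each coordinate may be off by as much as 0.01°.
N–S: 0.01° × 111320 m/° = 1113.2 m.
E–W at 66.4093°: 0.01° × 111320 × cos 66.4093° = 0.01 × 111320 × 0.4002 ≈ 445.503 m.
Worst case both components are at the extreme and orthogonal: √(1113.2² + 445.503²) ≈ 1199.04 m.

1199 meters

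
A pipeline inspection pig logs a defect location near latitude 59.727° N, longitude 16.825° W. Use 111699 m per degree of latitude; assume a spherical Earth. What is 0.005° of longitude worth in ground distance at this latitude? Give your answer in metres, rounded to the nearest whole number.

282 metres

At 59.727° a degree of longitude is 111699 × cos 59.727° ≈ 56309.8 m, so 0.005° corresponds to 281.549 m.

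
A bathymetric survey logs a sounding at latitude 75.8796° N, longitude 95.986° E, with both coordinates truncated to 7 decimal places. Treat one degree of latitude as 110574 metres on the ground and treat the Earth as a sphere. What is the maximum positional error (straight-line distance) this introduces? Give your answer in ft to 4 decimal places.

0.0373 ft

Truncating at 7 decimal places can drop up to a full unit in the last place, so each coordinate may be off by as much as 1e-07°.
Latitude error → 1e-07 × 110574 = 0.0110574 m along the meridian.
E–W at 75.8796°: 1e-07° × 110574 × cos 75.8796° = 1e-07 × 110574 × 0.2440 ≈ 0.00269757 m.
The two errors are perpendicular, so the maximum displacement is √(0.0110574² + 0.00269757²) ≈ 0.0113817 m.
In feet: 0.0113817 m ÷ 0.3048 ≈ 0.037342 ft.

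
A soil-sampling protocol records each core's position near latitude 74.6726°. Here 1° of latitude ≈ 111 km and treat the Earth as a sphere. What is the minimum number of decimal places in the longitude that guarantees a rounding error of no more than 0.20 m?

5

At 74.6726° one degree of longitude covers 111000 × cos 74.6726° ≈ 111000 × 0.2643 ≈ 29341.1 m.
N decimal places → at most half a unit in the last place, 0.5 × 10⁻ᴺ° = 29341.1/2 × 10⁻ᴺ m.
Need 0.5 × 29341.1 × 10⁻ᴺ ≤ 0.20 → 10⁻ᴺ ≤ 1.363e-05, so N ≥ 4.87.
At 4 places the error can reach 1.47 m, but 5 places keeps it to 0.147 m.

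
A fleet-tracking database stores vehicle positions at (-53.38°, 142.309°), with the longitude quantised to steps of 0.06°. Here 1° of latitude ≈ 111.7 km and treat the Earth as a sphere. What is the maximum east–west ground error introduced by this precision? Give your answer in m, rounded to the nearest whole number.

1999 m

With a 0.06° grid the true value lies within half a step, ±0.06°/2 = ±0.03°, of the stored one.
Parallels shrink by cos φ, so at 53.38° a degree of longitude is 111700 × 0.5965 ≈ 66629.6 m.
Maximum E–W displacement: 0.03 × 66629.6 = 1998.89 m.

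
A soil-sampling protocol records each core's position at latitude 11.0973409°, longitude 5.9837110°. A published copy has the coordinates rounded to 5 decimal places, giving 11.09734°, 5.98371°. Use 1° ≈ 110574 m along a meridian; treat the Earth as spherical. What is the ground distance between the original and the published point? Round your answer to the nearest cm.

Δlat = 11.0973409 − 11.09734 = +0.0000009°; Δlon = 5.9837110 − 5.98371 = +0.0000010°.
North–south shift: 0.0000009 × 110574 = 0.0995166 m.
East–west at this latitude: 0.0000010° × 110574 × cos 11.0973° ≈ 0.0000010 × 108506 = 0.108506 m.
Distance: √(0.0995166² + 0.108506²) ≈ 0.147232 m.
That is 0.147232 m = 14.723 cm.

15 cm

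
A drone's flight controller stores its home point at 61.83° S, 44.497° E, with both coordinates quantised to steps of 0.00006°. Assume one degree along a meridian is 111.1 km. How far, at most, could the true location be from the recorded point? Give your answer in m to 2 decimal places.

3.69 m

With a 0.00006° grid the true value lies within half a step, ±0.00006°/2 = ±3e-05°, of the stored one.
North–south component: 3e-05° × 111100 = 3.333 m.
Longitude error → 3e-05 × 111100 × cos 61.83° = 3e-05 × 111100 × 0.4721 ≈ 1.57347 m.
Combining orthogonally: (3.333² + 1.57347²)^½ ≈ 3.68574 m.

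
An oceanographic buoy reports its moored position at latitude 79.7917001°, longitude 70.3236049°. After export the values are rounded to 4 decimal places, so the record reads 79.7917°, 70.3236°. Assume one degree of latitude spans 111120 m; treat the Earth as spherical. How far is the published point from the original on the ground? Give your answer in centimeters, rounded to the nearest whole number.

The latitude changed by +0.0000001° and the longitude by +0.0000049°.
North–south shift: 0.0000001 × 111120 = 0.011112 m.
East–west at this latitude: 0.0000049° × 111120 × cos 79.7917° ≈ 0.0000049 × 19693.5 = 0.0964981 m.
Combined displacement = (0.011112² + 0.0964981²)^½ ≈ 0.0971358 m.
That is 0.0971358 m = 9.7136 cm.

10 centimeters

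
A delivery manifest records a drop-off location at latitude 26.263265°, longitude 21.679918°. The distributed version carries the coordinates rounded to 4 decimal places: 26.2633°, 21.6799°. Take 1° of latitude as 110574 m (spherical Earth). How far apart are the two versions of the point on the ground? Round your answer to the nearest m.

4 m

Δlat = 26.263265 − 26.2633 = -0.000035°; Δlon = 21.679918 − 21.6799 = +0.000018°.
N–S: -0.000035° × 110574 m/° = -3.87009 m.
E–W at 26.2633°: 0.000018° × 110574 × cos 26.2633° = 0.000018 × 110574 × 0.8968 ≈ 1.78487 m.
Hypotenuse of the two orthogonal shifts: √(3.87009² + 1.78487²) = 4.26185 m.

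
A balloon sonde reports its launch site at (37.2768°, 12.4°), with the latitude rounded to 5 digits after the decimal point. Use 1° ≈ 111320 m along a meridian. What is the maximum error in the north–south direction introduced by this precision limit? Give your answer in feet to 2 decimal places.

Rounding to 5 decimal places leaves the latitude within ±5e-06° of the true value.
Along the meridian that is 5e-06° × 111320 m/° = 0.5566 m.
Converting: 0.5566 m × 3.2808 ft/m ≈ 1.8261 ft.

1.83 feet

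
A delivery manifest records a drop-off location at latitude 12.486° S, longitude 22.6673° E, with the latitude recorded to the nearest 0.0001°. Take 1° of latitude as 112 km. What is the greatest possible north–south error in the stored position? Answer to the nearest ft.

18 ft

Rounding to 4 decimal places leaves the latitude within ±5e-05° of the true value.
So the N–S error is at most 5e-05 × 112000 = 5.6 m.
Converting: 5.6 m × 3.2808 ft/m ≈ 18.373 ft.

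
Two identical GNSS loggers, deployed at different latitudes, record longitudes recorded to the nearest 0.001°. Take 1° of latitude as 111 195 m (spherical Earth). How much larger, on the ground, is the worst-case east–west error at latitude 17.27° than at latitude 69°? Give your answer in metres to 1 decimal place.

Rounding to 3 decimal places leaves the longitude within ±0.0005° of the true value.
Error at 17.27° = 0.0005° × 111195 × cos 17.27° ≈ 55.598 × 0.9549 = 53.091 m.
Error at 69° = 0.0005° × 111195 × cos 69° ≈ 55.598 × 0.3584 = 19.924 m.
So the lower-latitude error exceeds the higher by 53.091 − 19.924 = 33.167 m.

33.2 metres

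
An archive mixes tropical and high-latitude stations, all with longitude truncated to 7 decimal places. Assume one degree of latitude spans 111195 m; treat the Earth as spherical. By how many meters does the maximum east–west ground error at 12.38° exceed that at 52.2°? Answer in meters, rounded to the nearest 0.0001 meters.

Truncating at 7 decimal places can drop up to a full unit in the last place, so the longitude may be off by as much as 1e-07°.
Error at 12.38° = 1e-07° × 111195 × cos 12.38° ≈ 0.011119 × 0.9767 = 0.010861 m.
At 52.2°: 1e-07° × 111195 × cos 52.2° = 1e-07 × 111195 × 0.6129 ≈ 0.0068152 m.
Difference: 0.010861 − 0.0068152 = 0.0040457 m.

0.0040 meters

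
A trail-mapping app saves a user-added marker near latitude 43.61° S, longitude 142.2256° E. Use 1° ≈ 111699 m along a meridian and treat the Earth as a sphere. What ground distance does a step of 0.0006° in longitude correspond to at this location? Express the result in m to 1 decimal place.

One degree of longitude here spans 111699 × cos 43.61° = 111699 × 0.7241 ≈ 80875.8 m; 0.0006° of that is 48.5255 m.

48.5 m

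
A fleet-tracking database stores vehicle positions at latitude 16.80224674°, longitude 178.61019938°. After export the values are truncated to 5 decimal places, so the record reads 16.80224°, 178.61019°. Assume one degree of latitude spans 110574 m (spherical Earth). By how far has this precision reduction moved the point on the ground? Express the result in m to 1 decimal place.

1.2 m

The latitude changed by +0.00000674° and the longitude by +0.00000938°.
N–S: 0.00000674° × 110574 m/° = 0.745269 m.
East–west at this latitude: 0.00000938° × 110574 × cos 16.8022° ≈ 0.00000938 × 105853 = 0.992905 m.
Combined displacement = (0.745269² + 0.992905²)^½ ≈ 1.24149 m.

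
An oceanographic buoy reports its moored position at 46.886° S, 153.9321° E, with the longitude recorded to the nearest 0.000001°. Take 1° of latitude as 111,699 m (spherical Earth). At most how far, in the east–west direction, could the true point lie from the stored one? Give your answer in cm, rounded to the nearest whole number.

Rounding to 6 decimal places leaves the longitude within ±5e-07° of the true value.
One degree of longitude at 46.886° is 111699 × cos 46.886° ≈ 111699 × 0.6835 = 76340.9 m.
East–west error: 5e-07° × 76340.9 m/° ≈ 0.0381705 m.
That is 0.0381705 m = 3.817 cm.

4 cm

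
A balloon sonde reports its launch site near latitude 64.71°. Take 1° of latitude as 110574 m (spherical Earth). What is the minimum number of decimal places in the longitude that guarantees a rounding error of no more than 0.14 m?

6

At 64.71° one degree of longitude covers 110574 × cos 64.71° ≈ 110574 × 0.4272 ≈ 47237.2 m.
With N decimal places the half-ulp bound is 0.5·10⁻ᴺ°, or 0.5·10⁻ᴺ × 47237.2 m on the ground.
Setting 23618.6 × 10⁻ᴺ ≤ 0.14 gives 10ᴺ ≥ 1.687e+05, i.e. N ≥ 5.23.
N = 5 would give 0.236 m (too coarse); N = 6 gives 0.0236 m ≤ 0.14 m.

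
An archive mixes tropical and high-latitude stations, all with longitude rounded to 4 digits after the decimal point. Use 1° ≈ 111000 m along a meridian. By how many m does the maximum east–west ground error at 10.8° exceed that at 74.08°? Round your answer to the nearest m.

Rounding to 4 decimal places leaves the longitude within ±5e-05° of the true value.
Error at 10.8° = 5e-05° × 111000 × cos 10.8° ≈ 5.55 × 0.9823 = 5.4517 m.
At 74.08°: 5e-05° × 111000 × cos 74.08° = 5e-05 × 111000 × 0.2743 ≈ 1.5223 m.
So the lower-latitude error exceeds the higher by 5.4517 − 1.5223 = 3.9294 m.

4 m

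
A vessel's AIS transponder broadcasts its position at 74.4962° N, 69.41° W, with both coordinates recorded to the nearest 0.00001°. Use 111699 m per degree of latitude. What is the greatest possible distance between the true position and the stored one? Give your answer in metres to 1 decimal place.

0.6 metres

Rounding to 5 decimal places leaves each coordinate within ±5e-06° of the true value.
Latitude error → 5e-06 × 111699 = 0.558495 m along the meridian.
E–W at 74.4962°: 5e-06° × 111699 × cos 74.4962° = 5e-06 × 111699 × 0.2673 ≈ 0.149287 m.
Worst case both components are at the extreme and orthogonal: √(0.558495² + 0.149287²) ≈ 0.578103 m.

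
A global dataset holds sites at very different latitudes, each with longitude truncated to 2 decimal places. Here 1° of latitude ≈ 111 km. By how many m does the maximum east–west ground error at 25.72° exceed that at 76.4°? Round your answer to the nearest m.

739 m

Truncating at 2 decimal places can drop up to a full unit in the last place, so the longitude may be off by as much as 0.01°.
Error at 25.72° = 0.01° × 111000 × cos 25.72° ≈ 1110 × 0.9009 = 1000 m.
At 76.4°: 0.01° × 111000 × cos 76.4° = 0.01 × 111000 × 0.2351 ≈ 261.01 m.
So the lower-latitude error exceeds the higher by 1000 − 261.01 = 739.02 m.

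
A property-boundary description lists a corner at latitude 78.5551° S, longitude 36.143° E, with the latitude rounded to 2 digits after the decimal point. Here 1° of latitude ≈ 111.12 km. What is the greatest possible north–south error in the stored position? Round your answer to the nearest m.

Rounding to 2 decimal places leaves the latitude within ±0.005° of the true value.
North–south distance: 0.005° × 111120 m/° = 555.6 m.

556 m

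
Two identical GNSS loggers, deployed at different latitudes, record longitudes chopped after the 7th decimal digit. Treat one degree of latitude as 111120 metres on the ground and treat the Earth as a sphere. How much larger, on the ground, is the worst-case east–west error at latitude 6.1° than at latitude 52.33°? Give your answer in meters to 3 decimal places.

Truncating at 7 decimal places can drop up to a full unit in the last place, so the longitude may be off by as much as 1e-07°.
At 6.1°: 1e-07° × 111120 × cos 6.1° = 1e-07 × 111120 × 0.9943 ≈ 0.011049 m.
At 52.33°: 1e-07° × 111120 × cos 52.33° = 1e-07 × 111120 × 0.6111 ≈ 0.0067907 m.
So the lower-latitude error exceeds the higher by 0.011049 − 0.0067907 = 0.0042584 m.

0.004 meters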